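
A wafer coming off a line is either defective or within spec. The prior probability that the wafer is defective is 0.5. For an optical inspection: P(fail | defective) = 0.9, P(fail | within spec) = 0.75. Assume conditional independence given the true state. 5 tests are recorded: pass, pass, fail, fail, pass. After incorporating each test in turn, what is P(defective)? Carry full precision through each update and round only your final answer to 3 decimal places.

Each posterior becomes the prior for the next update.
After 'pass': P(defective) = 0.1·0.5000 / (0.1·0.5000 + 0.25·0.5000) ≈ 0.2857
After 'pass': P(defective) = 0.1·0.2857 / (0.1·0.2857 + 0.25·0.7143) ≈ 0.1379
After 'fail': P(defective) = 0.9·0.1379 / (0.9·0.1379 + 0.75·0.8621) ≈ 0.1611
After 'fail': P(defective) = 0.9·0.1611 / (0.9·0.1611 + 0.75·0.8389) ≈ 0.1873
After 'pass': P(defective) = 0.1·0.1873 / (0.1·0.1873 + 0.25·0.8127) ≈ 0.0844

0.084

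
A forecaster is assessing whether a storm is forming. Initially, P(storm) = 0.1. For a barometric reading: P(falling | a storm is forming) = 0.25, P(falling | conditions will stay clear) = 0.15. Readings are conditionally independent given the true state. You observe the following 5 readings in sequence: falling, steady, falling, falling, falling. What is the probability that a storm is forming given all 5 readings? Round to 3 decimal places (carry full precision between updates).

0.431

After 'falling': P(storm) = 0.25·0.1000 / (0.25·0.1000 + 0.15·0.9000) ≈ 0.1562
After 'steady': P(storm) = 0.75·0.1562 / (0.75·0.1562 + 0.85·0.8438) ≈ 0.1404
After 'falling': P(storm) = 0.25·0.1404 / (0.25·0.1404 + 0.15·0.8596) ≈ 0.2140
After 'falling': P(storm) = 0.25·0.2140 / (0.25·0.2140 + 0.15·0.7860) ≈ 0.3122
After 'falling': P(storm) = 0.25·0.3122 / (0.25·0.3122 + 0.15·0.6878) ≈ 0.4307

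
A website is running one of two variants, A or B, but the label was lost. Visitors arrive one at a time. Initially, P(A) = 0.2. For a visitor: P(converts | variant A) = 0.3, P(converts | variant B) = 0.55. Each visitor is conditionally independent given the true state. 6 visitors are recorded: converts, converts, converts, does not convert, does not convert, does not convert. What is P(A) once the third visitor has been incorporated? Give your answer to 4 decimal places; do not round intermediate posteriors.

0.0390

Each posterior becomes the prior for the next update.
After 'converts': P(A) = 0.3·0.2000 / (0.3·0.2000 + 0.55·0.8000) ≈ 0.1200
After 'converts': P(A) = 0.3·0.1200 / (0.3·0.1200 + 0.55·0.8800) ≈ 0.0692
After 'converts': P(A) = 0.3·0.0692 / (0.3·0.0692 + 0.55·0.9308) ≈ 0.0390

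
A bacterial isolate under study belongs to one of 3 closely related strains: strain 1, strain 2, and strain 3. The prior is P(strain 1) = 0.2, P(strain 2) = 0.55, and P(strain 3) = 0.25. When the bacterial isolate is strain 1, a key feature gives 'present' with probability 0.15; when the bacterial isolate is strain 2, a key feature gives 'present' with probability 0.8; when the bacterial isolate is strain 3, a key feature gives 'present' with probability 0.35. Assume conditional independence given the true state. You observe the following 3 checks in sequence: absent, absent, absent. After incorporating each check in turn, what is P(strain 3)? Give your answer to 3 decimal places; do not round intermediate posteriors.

0.350

After 'absent': normaliser = 0.85·0.2000 + 0.2·0.5500 + 0.65·0.2500; P(strain 1) ≈ 0.3842, P(strain 2) ≈ 0.2486, P(strain 3) ≈ 0.3672
After 'absent': normaliser = 0.85·0.3842 + 0.2·0.2486 + 0.65·0.3672; P(strain 1) ≈ 0.5310, P(strain 2) ≈ 0.0808, P(strain 3) ≈ 0.3881
After 'absent': normaliser = 0.85·0.5310 + 0.2·0.0808 + 0.65·0.3881; P(strain 1) ≈ 0.6270, P(strain 2) ≈ 0.0225, P(strain 3) ≈ 0.3505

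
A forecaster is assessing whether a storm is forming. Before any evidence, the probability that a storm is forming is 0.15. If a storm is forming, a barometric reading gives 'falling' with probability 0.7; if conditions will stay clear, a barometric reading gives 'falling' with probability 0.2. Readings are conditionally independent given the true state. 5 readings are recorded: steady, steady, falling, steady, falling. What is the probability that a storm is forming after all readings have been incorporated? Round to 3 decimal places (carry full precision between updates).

After 'steady': P(storm) = 0.3·0.1500 / (0.3·0.1500 + 0.8·0.8500) ≈ 0.0621
After 'steady': P(storm) = 0.3·0.0621 / (0.3·0.0621 + 0.8·0.9379) ≈ 0.0242
After 'falling': P(storm) = 0.7·0.0242 / (0.7·0.0242 + 0.2·0.9758) ≈ 0.0799
After 'steady': P(storm) = 0.3·0.0799 / (0.3·0.0799 + 0.8·0.9201) ≈ 0.0315
After 'falling': P(storm) = 0.7·0.0315 / (0.7·0.0315 + 0.2·0.9685) ≈ 0.1023

0.102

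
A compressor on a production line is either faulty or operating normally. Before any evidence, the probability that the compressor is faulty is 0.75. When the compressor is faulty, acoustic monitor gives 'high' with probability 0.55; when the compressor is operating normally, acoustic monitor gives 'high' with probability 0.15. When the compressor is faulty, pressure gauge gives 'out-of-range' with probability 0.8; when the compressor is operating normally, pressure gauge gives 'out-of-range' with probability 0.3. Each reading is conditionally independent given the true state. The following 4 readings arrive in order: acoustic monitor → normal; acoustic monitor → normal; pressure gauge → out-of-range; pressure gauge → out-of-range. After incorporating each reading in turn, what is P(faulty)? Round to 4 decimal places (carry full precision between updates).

Each posterior becomes the prior for the next update.
After acoustic monitor='normal': P(faulty) = 0.45·0.7500 / (0.45·0.7500 + 0.85·0.2500) ≈ 0.6136
After acoustic monitor='normal': P(faulty) = 0.45·0.6136 / (0.45·0.6136 + 0.85·0.3864) ≈ 0.4568
After pressure gauge='out-of-range': P(faulty) = 0.8·0.4568 / (0.8·0.4568 + 0.3·0.5432) ≈ 0.6916
After pressure gauge='out-of-range': P(faulty) = 0.8·0.6916 / (0.8·0.6916 + 0.3·0.3084) ≈ 0.8567

0.8567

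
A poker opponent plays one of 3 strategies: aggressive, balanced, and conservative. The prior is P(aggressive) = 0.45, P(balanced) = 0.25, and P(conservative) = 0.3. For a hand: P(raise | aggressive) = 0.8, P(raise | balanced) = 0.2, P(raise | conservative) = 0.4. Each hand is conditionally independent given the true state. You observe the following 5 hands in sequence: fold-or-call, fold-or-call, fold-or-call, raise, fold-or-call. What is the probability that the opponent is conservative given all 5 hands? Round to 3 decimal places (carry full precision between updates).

0.425

After 'fold-or-call': normaliser = 0.2·0.4500 + 0.8·0.2500 + 0.6·0.3000; P(aggressive) ≈ 0.1915, P(balanced) ≈ 0.4255, P(conservative) ≈ 0.3830
After 'fold-or-call': normaliser = 0.2·0.1915 + 0.8·0.4255 + 0.6·0.3830; P(aggressive) ≈ 0.0629, P(balanced) ≈ 0.5594, P(conservative) ≈ 0.3776
After 'fold-or-call': normaliser = 0.2·0.0629 + 0.8·0.5594 + 0.6·0.3776; P(aggressive) ≈ 0.0183, P(balanced) ≈ 0.6517, P(conservative) ≈ 0.3299
After 'raise': normaliser = 0.8·0.0183 + 0.2·0.6517 + 0.4·0.3299; P(aggressive) ≈ 0.0529, P(balanced) ≈ 0.4706, P(conservative) ≈ 0.4765
After 'fold-or-call': normaliser = 0.2·0.0529 + 0.8·0.4706 + 0.6·0.4765; P(aggressive) ≈ 0.0157, P(balanced) ≈ 0.5594, P(conservative) ≈ 0.4248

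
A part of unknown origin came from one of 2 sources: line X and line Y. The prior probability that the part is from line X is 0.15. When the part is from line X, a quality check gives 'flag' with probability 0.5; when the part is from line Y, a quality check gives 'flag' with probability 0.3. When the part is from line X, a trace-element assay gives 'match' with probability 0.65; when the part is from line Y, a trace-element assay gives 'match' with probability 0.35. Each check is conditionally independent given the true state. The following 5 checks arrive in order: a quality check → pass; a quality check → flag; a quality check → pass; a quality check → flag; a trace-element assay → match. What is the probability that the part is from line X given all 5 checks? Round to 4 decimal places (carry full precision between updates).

After a quality check='pass': P(line X) = 0.5·0.1500 / (0.5·0.1500 + 0.7·0.8500) ≈ 0.1119
After a quality check='flag': P(line X) = 0.5·0.1119 / (0.5·0.1119 + 0.3·0.8881) ≈ 0.1736
After a quality check='pass': P(line X) = 0.5·0.1736 / (0.5·0.1736 + 0.7·0.8264) ≈ 0.1305
After a quality check='flag': P(line X) = 0.5·0.1305 / (0.5·0.1305 + 0.3·0.8695) ≈ 0.2001
After a trace-element assay='match': P(line X) = 0.65·0.2001 / (0.65·0.2001 + 0.35·0.7999) ≈ 0.3172

0.3172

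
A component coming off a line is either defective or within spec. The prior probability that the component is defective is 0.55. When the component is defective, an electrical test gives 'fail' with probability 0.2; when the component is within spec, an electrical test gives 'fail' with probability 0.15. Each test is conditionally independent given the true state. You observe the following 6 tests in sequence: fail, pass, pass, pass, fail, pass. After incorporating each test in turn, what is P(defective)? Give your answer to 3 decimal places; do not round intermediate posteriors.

After 'fail': P(defective) = 0.2·0.5500 / (0.2·0.5500 + 0.15·0.4500) ≈ 0.6197
After 'pass': P(defective) = 0.8·0.6197 / (0.8·0.6197 + 0.85·0.3803) ≈ 0.6053
After 'pass': P(defective) = 0.8·0.6053 / (0.8·0.6053 + 0.85·0.3947) ≈ 0.5908
After 'pass': P(defective) = 0.8·0.5908 / (0.8·0.5908 + 0.85·0.4092) ≈ 0.5760
After 'fail': P(defective) = 0.2·0.5760 / (0.2·0.5760 + 0.15·0.4240) ≈ 0.6443
After 'pass': P(defective) = 0.8·0.6443 / (0.8·0.6443 + 0.85·0.3557) ≈ 0.6303

0.630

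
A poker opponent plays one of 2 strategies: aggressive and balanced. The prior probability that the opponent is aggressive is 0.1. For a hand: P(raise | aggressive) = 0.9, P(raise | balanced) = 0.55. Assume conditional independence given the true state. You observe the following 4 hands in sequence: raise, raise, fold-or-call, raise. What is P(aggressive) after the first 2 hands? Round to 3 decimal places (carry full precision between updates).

0.229

After 'raise': P(aggressive) = 0.9·0.1000 / (0.9·0.1000 + 0.55·0.9000) ≈ 0.1538
After 'raise': P(aggressive) = 0.9·0.1538 / (0.9·0.1538 + 0.55·0.8462) ≈ 0.2293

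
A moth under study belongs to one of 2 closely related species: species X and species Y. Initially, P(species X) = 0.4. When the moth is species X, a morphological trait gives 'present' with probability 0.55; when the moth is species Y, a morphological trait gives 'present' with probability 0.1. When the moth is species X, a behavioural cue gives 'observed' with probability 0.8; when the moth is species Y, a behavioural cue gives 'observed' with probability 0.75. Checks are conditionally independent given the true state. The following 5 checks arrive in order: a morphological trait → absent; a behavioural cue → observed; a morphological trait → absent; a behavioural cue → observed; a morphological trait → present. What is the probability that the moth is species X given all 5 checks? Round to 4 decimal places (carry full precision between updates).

After a morphological trait='absent': P(species X) = 0.45·0.4000 / (0.45·0.4000 + 0.9·0.6000) ≈ 0.2500
After a behavioural cue='observed': P(species X) = 0.8·0.2500 / (0.8·0.2500 + 0.75·0.7500) ≈ 0.2623
After a morphological trait='absent': P(species X) = 0.45·0.2623 / (0.45·0.2623 + 0.9·0.7377) ≈ 0.1509
After a behavioural cue='observed': P(species X) = 0.8·0.1509 / (0.8·0.1509 + 0.75·0.8491) ≈ 0.1594
After a morphological trait='present': P(species X) = 0.55·0.1594 / (0.55·0.1594 + 0.1·0.8406) ≈ 0.5105

0.5105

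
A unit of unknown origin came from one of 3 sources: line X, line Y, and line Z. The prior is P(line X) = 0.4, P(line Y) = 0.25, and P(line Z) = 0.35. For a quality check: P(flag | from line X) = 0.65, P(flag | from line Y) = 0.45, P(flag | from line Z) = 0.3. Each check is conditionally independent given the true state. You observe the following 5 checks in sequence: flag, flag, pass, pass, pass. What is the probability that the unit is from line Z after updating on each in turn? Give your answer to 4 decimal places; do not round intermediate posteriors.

0.4081

Each posterior becomes the prior for the next update.
After 'flag': normaliser = 0.65·0.4000 + 0.45·0.2500 + 0.3·0.3500; P(line X) ≈ 0.5445, P(line Y) ≈ 0.2356, P(line Z) ≈ 0.2199
After 'flag': normaliser = 0.65·0.5445 + 0.45·0.2356 + 0.3·0.2199; P(line X) ≈ 0.6730, P(line Y) ≈ 0.2016, P(line Z) ≈ 0.1254
After 'pass': normaliser = 0.35·0.6730 + 0.55·0.2016 + 0.7·0.1254; P(line X) ≈ 0.5424, P(line Y) ≈ 0.2553, P(line Z) ≈ 0.2022
After 'pass': normaliser = 0.35·0.5424 + 0.55·0.2553 + 0.7·0.2022; P(line X) ≈ 0.4024, P(line Y) ≈ 0.2976, P(line Z) ≈ 0.3000
After 'pass': normaliser = 0.35·0.4024 + 0.55·0.2976 + 0.7·0.3000; P(line X) ≈ 0.2737, P(line Y) ≈ 0.3182, P(line Z) ≈ 0.4081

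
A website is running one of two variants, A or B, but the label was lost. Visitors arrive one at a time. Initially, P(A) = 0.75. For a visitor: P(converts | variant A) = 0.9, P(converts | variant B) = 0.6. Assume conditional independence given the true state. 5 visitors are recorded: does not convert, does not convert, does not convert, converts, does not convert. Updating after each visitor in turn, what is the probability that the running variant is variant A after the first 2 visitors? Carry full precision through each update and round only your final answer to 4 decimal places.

0.1579

After 'does not convert': P(A) = 0.1·0.7500 / (0.1·0.7500 + 0.4·0.2500) ≈ 0.4286
After 'does not convert': P(A) = 0.1·0.4286 / (0.1·0.4286 + 0.4·0.5714) ≈ 0.1579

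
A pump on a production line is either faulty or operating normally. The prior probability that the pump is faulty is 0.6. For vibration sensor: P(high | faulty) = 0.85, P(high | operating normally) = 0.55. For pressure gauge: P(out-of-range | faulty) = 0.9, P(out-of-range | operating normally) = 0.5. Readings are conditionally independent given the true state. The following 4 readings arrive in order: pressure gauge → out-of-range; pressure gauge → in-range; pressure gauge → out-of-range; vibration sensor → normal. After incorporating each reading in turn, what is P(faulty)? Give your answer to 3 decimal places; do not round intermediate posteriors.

After pressure gauge='out-of-range': P(faulty) = 0.9·0.6000 / (0.9·0.6000 + 0.5·0.4000) ≈ 0.7297
After pressure gauge='in-range': P(faulty) = 0.1·0.7297 / (0.1·0.7297 + 0.5·0.2703) ≈ 0.3506
After pressure gauge='out-of-range': P(faulty) = 0.9·0.3506 / (0.9·0.3506 + 0.5·0.6494) ≈ 0.4929
After vibration sensor='normal': P(faulty) = 0.15·0.4929 / (0.15·0.4929 + 0.45·0.5071) ≈ 0.2447

0.245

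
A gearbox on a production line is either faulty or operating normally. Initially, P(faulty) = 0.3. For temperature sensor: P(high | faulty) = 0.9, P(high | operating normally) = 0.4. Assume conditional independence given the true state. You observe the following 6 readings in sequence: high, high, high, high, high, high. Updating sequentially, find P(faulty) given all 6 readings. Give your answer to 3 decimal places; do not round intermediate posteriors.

0.982

After 'high': P(faulty) = 0.9·0.3000 / (0.9·0.3000 + 0.4·0.7000) ≈ 0.4909
After 'high': P(faulty) = 0.9·0.4909 / (0.9·0.4909 + 0.4·0.5091) ≈ 0.6845
After 'high': P(faulty) = 0.9·0.6845 / (0.9·0.6845 + 0.4·0.3155) ≈ 0.8300
After 'high': P(faulty) = 0.9·0.8300 / (0.9·0.8300 + 0.4·0.1700) ≈ 0.9166
After 'high': P(faulty) = 0.9·0.9166 / (0.9·0.9166 + 0.4·0.0834) ≈ 0.9611
After 'high': P(faulty) = 0.9·0.9611 / (0.9·0.9611 + 0.4·0.0389) ≈ 0.9823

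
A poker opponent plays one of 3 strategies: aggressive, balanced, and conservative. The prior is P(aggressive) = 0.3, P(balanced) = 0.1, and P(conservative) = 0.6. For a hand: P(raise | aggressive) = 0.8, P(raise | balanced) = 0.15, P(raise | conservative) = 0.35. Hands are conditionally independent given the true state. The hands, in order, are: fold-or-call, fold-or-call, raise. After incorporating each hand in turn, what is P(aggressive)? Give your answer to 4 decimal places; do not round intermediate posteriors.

After 'fold-or-call': normaliser = 0.2·0.3000 + 0.85·0.1000 + 0.65·0.6000; P(aggressive) ≈ 0.1121, P(balanced) ≈ 0.1589, P(conservative) ≈ 0.7290
After 'fold-or-call': normaliser = 0.2·0.1121 + 0.85·0.1589 + 0.65·0.7290; P(aggressive) ≈ 0.0355, P(balanced) ≈ 0.2139, P(conservative) ≈ 0.7506
After 'raise': normaliser = 0.8·0.0355 + 0.15·0.2139 + 0.35·0.7506; P(aggressive) ≈ 0.0879, P(balanced) ≈ 0.0993, P(conservative) ≈ 0.8128

0.0879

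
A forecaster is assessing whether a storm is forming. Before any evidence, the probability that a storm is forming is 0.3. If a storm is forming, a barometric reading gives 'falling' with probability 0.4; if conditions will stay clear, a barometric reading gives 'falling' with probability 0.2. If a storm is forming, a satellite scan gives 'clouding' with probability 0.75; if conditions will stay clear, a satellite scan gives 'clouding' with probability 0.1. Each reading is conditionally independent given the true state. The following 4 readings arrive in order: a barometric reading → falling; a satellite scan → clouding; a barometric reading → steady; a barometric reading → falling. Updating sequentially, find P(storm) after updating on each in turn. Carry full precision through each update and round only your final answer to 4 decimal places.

After a barometric reading='falling': P(storm) = 0.4·0.3000 / (0.4·0.3000 + 0.2·0.7000) ≈ 0.4615
After a satellite scan='clouding': P(storm) = 0.75·0.4615 / (0.75·0.4615 + 0.1·0.5385) ≈ 0.8654
After a barometric reading='steady': P(storm) = 0.6·0.8654 / (0.6·0.8654 + 0.8·0.1346) ≈ 0.8282
After a barometric reading='falling': P(storm) = 0.4·0.8282 / (0.4·0.8282 + 0.2·0.1718) ≈ 0.9060

0.9060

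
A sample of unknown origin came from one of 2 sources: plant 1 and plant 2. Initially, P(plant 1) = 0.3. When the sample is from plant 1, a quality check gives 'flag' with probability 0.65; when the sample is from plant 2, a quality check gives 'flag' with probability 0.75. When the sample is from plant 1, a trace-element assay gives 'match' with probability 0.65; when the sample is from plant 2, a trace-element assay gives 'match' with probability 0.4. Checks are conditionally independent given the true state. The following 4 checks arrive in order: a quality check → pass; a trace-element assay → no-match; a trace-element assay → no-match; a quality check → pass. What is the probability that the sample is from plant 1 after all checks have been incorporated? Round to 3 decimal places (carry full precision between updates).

0.222

Each posterior becomes the prior for the next update.
After a quality check='pass': P(plant 1) = 0.35·0.3000 / (0.35·0.3000 + 0.25·0.7000) ≈ 0.3750
After a trace-element assay='no-match': P(plant 1) = 0.35·0.3750 / (0.35·0.3750 + 0.6·0.6250) ≈ 0.2593
After a trace-element assay='no-match': P(plant 1) = 0.35·0.2593 / (0.35·0.2593 + 0.6·0.7407) ≈ 0.1696
After a quality check='pass': P(plant 1) = 0.35·0.1696 / (0.35·0.1696 + 0.25·0.8304) ≈ 0.2223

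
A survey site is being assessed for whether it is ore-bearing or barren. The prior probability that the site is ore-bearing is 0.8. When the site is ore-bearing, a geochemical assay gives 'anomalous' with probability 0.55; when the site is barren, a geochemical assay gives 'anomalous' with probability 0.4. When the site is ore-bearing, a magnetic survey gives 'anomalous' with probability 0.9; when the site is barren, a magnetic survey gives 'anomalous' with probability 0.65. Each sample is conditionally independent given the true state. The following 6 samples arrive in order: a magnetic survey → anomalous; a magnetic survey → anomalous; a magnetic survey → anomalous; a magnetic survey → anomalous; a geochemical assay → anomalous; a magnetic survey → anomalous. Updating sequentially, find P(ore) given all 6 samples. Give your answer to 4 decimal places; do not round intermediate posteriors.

0.9655

After a magnetic survey='anomalous': P(ore) = 0.9·0.8000 / (0.9·0.8000 + 0.65·0.2000) ≈ 0.8471
After a magnetic survey='anomalous': P(ore) = 0.9·0.8471 / (0.9·0.8471 + 0.65·0.1529) ≈ 0.8846
After a magnetic survey='anomalous': P(ore) = 0.9·0.8846 / (0.9·0.8846 + 0.65·0.1154) ≈ 0.9139
After a magnetic survey='anomalous': P(ore) = 0.9·0.9139 / (0.9·0.9139 + 0.65·0.0861) ≈ 0.9363
After a geochemical assay='anomalous': P(ore) = 0.55·0.9363 / (0.55·0.9363 + 0.4·0.0637) ≈ 0.9529
After a magnetic survey='anomalous': P(ore) = 0.9·0.9529 / (0.9·0.9529 + 0.65·0.0471) ≈ 0.9655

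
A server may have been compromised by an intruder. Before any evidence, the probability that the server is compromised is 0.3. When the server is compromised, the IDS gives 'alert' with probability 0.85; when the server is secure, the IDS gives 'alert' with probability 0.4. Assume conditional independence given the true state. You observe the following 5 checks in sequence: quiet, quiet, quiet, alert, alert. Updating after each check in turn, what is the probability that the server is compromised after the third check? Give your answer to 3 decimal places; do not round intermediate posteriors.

0.007

Apply Bayes' rule sequentially, carrying P(compromised) forward.
After 'quiet': P(compromised) = 0.15·0.3000 / (0.15·0.3000 + 0.6·0.7000) ≈ 0.0968
After 'quiet': P(compromised) = 0.15·0.0968 / (0.15·0.0968 + 0.6·0.9032) ≈ 0.0261
After 'quiet': P(compromised) = 0.15·0.0261 / (0.15·0.0261 + 0.6·0.9739) ≈ 0.0067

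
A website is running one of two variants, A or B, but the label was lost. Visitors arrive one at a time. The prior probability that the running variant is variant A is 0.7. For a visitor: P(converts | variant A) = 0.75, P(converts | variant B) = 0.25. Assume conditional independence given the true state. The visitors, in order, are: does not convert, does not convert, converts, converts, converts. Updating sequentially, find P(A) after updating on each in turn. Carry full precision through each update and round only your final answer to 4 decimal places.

0.8750

Apply Bayes' rule sequentially, carrying P(A) forward.
After 'does not convert': P(A) = 0.25·0.7000 / (0.25·0.7000 + 0.75·0.3000) ≈ 0.4375
After 'does not convert': P(A) = 0.25·0.4375 / (0.25·0.4375 + 0.75·0.5625) ≈ 0.2059
After 'converts': P(A) = 0.75·0.2059 / (0.75·0.2059 + 0.25·0.7941) ≈ 0.4375
After 'converts': P(A) = 0.75·0.4375 / (0.75·0.4375 + 0.25·0.5625) ≈ 0.7000
After 'converts': P(A) = 0.75·0.7000 / (0.75·0.7000 + 0.25·0.3000) ≈ 0.8750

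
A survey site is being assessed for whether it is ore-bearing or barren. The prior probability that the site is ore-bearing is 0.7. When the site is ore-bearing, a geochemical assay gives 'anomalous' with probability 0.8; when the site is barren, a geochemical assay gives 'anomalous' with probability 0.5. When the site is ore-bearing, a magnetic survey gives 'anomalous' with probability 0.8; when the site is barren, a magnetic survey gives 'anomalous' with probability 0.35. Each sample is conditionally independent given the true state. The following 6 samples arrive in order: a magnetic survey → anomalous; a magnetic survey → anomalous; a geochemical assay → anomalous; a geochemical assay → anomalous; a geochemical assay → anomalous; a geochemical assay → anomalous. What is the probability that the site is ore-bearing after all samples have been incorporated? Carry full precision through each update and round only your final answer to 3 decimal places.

0.988

Apply Bayes' rule sequentially, carrying P(ore) forward.
After a magnetic survey='anomalous': P(ore) = 0.8·0.7000 / (0.8·0.7000 + 0.35·0.3000) ≈ 0.8421
After a magnetic survey='anomalous': P(ore) = 0.8·0.8421 / (0.8·0.8421 + 0.35·0.1579) ≈ 0.9242
After a geochemical assay='anomalous': P(ore) = 0.8·0.9242 / (0.8·0.9242 + 0.5·0.0758) ≈ 0.9512
After a geochemical assay='anomalous': P(ore) = 0.8·0.9512 / (0.8·0.9512 + 0.5·0.0488) ≈ 0.9690
After a geochemical assay='anomalous': P(ore) = 0.8·0.9690 / (0.8·0.9690 + 0.5·0.0310) ≈ 0.9804
After a geochemical assay='anomalous': P(ore) = 0.8·0.9804 / (0.8·0.9804 + 0.5·0.0196) ≈ 0.9876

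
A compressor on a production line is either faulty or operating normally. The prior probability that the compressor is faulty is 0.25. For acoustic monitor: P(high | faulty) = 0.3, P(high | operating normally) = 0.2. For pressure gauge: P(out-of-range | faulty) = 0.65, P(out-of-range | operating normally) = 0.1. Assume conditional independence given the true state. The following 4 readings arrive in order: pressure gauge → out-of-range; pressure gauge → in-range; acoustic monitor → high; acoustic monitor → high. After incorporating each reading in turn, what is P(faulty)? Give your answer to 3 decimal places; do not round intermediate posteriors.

After pressure gauge='out-of-range': P(faulty) = 0.65·0.2500 / (0.65·0.2500 + 0.1·0.7500) ≈ 0.6842
After pressure gauge='in-range': P(faulty) = 0.35·0.6842 / (0.35·0.6842 + 0.9·0.3158) ≈ 0.4573
After acoustic monitor='high': P(faulty) = 0.3·0.4573 / (0.3·0.4573 + 0.2·0.5427) ≈ 0.5583
After acoustic monitor='high': P(faulty) = 0.3·0.5583 / (0.3·0.5583 + 0.2·0.4417) ≈ 0.6547

0.655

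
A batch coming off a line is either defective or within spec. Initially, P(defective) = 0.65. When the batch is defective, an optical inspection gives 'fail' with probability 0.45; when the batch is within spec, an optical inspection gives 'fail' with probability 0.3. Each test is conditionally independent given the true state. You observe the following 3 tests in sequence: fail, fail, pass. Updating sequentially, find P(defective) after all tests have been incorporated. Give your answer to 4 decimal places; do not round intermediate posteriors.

0.7665

Apply Bayes' rule sequentially, carrying P(defective) forward.
After 'fail': P(defective) = 0.45·0.6500 / (0.45·0.6500 + 0.3·0.3500) ≈ 0.7358
After 'fail': P(defective) = 0.45·0.7358 / (0.45·0.7358 + 0.3·0.2642) ≈ 0.8069
After 'pass': P(defective) = 0.55·0.8069 / (0.55·0.8069 + 0.7·0.1931) ≈ 0.7665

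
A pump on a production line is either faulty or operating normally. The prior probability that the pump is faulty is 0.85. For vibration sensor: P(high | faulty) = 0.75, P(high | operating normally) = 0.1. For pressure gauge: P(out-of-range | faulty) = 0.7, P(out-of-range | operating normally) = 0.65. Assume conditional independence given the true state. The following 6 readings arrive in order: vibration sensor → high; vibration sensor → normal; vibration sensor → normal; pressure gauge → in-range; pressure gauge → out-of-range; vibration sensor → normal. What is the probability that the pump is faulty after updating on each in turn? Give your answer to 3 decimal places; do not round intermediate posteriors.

After vibration sensor='high': P(faulty) = 0.75·0.8500 / (0.75·0.8500 + 0.1·0.1500) ≈ 0.9770
After vibration sensor='normal': P(faulty) = 0.25·0.9770 / (0.25·0.9770 + 0.9·0.0230) ≈ 0.9219
After vibration sensor='normal': P(faulty) = 0.25·0.9219 / (0.25·0.9219 + 0.9·0.0781) ≈ 0.7663
After pressure gauge='in-range': P(faulty) = 0.3·0.7663 / (0.3·0.7663 + 0.35·0.2337) ≈ 0.7376
After pressure gauge='out-of-range': P(faulty) = 0.7·0.7376 / (0.7·0.7376 + 0.65·0.2624) ≈ 0.7517
After vibration sensor='normal': P(faulty) = 0.25·0.7517 / (0.25·0.7517 + 0.9·0.2483) ≈ 0.4568

0.457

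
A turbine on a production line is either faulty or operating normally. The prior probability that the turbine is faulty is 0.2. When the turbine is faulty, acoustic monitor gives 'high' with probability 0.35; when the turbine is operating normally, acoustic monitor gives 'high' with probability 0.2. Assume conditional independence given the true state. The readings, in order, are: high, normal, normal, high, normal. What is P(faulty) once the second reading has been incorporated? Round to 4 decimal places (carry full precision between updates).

After 'high': P(faulty) = 0.35·0.2000 / (0.35·0.2000 + 0.2·0.8000) ≈ 0.3043
After 'normal': P(faulty) = 0.65·0.3043 / (0.65·0.3043 + 0.8·0.6957) ≈ 0.2622

0.2622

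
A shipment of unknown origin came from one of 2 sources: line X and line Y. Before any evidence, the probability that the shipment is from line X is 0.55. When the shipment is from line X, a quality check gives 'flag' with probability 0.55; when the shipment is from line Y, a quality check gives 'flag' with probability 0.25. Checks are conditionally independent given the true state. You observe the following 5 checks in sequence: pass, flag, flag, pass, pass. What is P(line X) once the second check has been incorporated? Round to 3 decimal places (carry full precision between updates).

After 'pass': P(line X) = 0.45·0.5500 / (0.45·0.5500 + 0.75·0.4500) ≈ 0.4231
After 'flag': P(line X) = 0.55·0.4231 / (0.55·0.4231 + 0.25·0.5769) ≈ 0.6173

0.617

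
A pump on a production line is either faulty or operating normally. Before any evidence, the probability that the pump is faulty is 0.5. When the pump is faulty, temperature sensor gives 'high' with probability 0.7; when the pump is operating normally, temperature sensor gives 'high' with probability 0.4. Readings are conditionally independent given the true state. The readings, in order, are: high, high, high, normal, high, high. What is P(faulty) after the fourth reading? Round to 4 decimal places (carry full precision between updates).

After 'high': P(faulty) = 0.7·0.5000 / (0.7·0.5000 + 0.4·0.5000) ≈ 0.6364
After 'high': P(faulty) = 0.7·0.6364 / (0.7·0.6364 + 0.4·0.3636) ≈ 0.7538
After 'high': P(faulty) = 0.7·0.7538 / (0.7·0.7538 + 0.4·0.2462) ≈ 0.8428
After 'normal': P(faulty) = 0.3·0.8428 / (0.3·0.8428 + 0.6·0.1572) ≈ 0.7282

0.7282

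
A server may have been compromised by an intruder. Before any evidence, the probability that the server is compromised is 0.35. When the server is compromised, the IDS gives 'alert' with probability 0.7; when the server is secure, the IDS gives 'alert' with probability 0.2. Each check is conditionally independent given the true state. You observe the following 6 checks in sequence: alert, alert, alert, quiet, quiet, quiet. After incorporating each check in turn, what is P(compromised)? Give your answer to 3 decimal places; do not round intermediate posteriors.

0.549

After 'alert': P(compromised) = 0.7·0.3500 / (0.7·0.3500 + 0.2·0.6500) ≈ 0.6533
After 'alert': P(compromised) = 0.7·0.6533 / (0.7·0.6533 + 0.2·0.3467) ≈ 0.8684
After 'alert': P(compromised) = 0.7·0.8684 / (0.7·0.8684 + 0.2·0.1316) ≈ 0.9585
After 'quiet': P(compromised) = 0.3·0.9585 / (0.3·0.9585 + 0.8·0.0415) ≈ 0.8965
After 'quiet': P(compromised) = 0.3·0.8965 / (0.3·0.8965 + 0.8·0.1035) ≈ 0.7645
After 'quiet': P(compromised) = 0.3·0.7645 / (0.3·0.7645 + 0.8·0.2355) ≈ 0.5490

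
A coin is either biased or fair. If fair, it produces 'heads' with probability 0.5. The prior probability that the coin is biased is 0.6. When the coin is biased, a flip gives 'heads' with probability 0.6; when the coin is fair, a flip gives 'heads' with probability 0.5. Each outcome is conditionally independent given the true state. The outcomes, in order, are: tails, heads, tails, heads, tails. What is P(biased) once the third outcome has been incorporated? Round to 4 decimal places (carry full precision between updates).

0.5353

After 'tails': P(biased) = 0.4·0.6000 / (0.4·0.6000 + 0.5·0.4000) ≈ 0.5455
After 'heads': P(biased) = 0.6·0.5455 / (0.6·0.5455 + 0.5·0.4545) ≈ 0.5902
After 'tails': P(biased) = 0.4·0.5902 / (0.4·0.5902 + 0.5·0.4098) ≈ 0.5353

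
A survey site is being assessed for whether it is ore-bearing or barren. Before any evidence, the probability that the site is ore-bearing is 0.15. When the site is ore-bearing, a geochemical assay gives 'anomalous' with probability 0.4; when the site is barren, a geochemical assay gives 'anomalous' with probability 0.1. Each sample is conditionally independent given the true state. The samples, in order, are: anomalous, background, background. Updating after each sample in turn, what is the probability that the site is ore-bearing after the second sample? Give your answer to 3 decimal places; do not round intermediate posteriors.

0.320

After 'anomalous': P(ore) = 0.4·0.1500 / (0.4·0.1500 + 0.1·0.8500) ≈ 0.4138
After 'background': P(ore) = 0.6·0.4138 / (0.6·0.4138 + 0.9·0.5862) ≈ 0.3200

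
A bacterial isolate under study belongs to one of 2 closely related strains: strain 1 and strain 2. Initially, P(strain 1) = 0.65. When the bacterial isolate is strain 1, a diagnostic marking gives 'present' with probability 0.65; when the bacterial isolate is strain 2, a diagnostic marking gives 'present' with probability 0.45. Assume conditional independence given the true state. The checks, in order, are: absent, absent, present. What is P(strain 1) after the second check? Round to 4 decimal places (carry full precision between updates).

0.4292

After 'absent': P(strain 1) = 0.35·0.6500 / (0.35·0.6500 + 0.55·0.3500) ≈ 0.5417
After 'absent': P(strain 1) = 0.35·0.5417 / (0.35·0.5417 + 0.55·0.4583) ≈ 0.4292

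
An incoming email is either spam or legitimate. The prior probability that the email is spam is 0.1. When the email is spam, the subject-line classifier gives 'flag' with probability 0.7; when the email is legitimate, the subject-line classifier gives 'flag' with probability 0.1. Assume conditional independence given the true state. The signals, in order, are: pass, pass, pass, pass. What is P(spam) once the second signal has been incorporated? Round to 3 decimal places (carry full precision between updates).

Each posterior becomes the prior for the next update.
After 'pass': P(spam) = 0.3·0.1000 / (0.3·0.1000 + 0.9·0.9000) ≈ 0.0357
After 'pass': P(spam) = 0.3·0.0357 / (0.3·0.0357 + 0.9·0.9643) ≈ 0.0122

0.012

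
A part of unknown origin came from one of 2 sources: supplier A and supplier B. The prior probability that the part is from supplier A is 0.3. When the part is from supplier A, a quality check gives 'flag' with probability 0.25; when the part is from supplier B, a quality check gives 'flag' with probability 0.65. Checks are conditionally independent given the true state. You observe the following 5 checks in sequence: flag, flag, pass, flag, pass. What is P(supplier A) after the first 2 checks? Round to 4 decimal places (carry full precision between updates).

0.0596

Each posterior becomes the prior for the next update.
After 'flag': P(supplier A) = 0.25·0.3000 / (0.25·0.3000 + 0.65·0.7000) ≈ 0.1415
After 'flag': P(supplier A) = 0.25·0.1415 / (0.25·0.1415 + 0.65·0.8585) ≈ 0.0596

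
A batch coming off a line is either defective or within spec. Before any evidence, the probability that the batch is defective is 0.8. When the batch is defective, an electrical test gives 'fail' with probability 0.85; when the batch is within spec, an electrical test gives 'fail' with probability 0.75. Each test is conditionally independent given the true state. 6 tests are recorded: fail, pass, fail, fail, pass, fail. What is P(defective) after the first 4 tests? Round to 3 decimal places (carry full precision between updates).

After 'fail': P(defective) = 0.85·0.8000 / (0.85·0.8000 + 0.75·0.2000) ≈ 0.8193
After 'pass': P(defective) = 0.15·0.8193 / (0.15·0.8193 + 0.25·0.1807) ≈ 0.7312
After 'fail': P(defective) = 0.85·0.7312 / (0.85·0.7312 + 0.75·0.2688) ≈ 0.7551
After 'fail': P(defective) = 0.85·0.7551 / (0.85·0.7551 + 0.75·0.2449) ≈ 0.7775

0.777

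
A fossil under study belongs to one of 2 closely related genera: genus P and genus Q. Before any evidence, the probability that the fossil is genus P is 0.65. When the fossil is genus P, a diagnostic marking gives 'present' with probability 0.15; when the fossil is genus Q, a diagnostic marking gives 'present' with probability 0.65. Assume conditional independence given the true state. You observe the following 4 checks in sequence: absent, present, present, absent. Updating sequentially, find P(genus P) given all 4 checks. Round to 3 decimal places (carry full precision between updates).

0.368

After 'absent': P(genus P) = 0.85·0.6500 / (0.85·0.6500 + 0.35·0.3500) ≈ 0.8185
After 'present': P(genus P) = 0.15·0.8185 / (0.15·0.8185 + 0.65·0.1815) ≈ 0.5100
After 'present': P(genus P) = 0.15·0.5100 / (0.15·0.5100 + 0.65·0.4900) ≈ 0.1937
After 'absent': P(genus P) = 0.85·0.1937 / (0.85·0.1937 + 0.35·0.8063) ≈ 0.3684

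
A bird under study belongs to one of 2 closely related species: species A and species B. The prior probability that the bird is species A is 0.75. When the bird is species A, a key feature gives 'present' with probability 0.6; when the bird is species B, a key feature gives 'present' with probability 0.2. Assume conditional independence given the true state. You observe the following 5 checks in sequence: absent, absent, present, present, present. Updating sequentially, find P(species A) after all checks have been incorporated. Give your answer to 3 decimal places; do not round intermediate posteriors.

After 'absent': P(species A) = 0.4·0.7500 / (0.4·0.7500 + 0.8·0.2500) ≈ 0.6000
After 'absent': P(species A) = 0.4·0.6000 / (0.4·0.6000 + 0.8·0.4000) ≈ 0.4286
After 'present': P(species A) = 0.6·0.4286 / (0.6·0.4286 + 0.2·0.5714) ≈ 0.6923
After 'present': P(species A) = 0.6·0.6923 / (0.6·0.6923 + 0.2·0.3077) ≈ 0.8710
After 'present': P(species A) = 0.6·0.8710 / (0.6·0.8710 + 0.2·0.1290) ≈ 0.9529

0.953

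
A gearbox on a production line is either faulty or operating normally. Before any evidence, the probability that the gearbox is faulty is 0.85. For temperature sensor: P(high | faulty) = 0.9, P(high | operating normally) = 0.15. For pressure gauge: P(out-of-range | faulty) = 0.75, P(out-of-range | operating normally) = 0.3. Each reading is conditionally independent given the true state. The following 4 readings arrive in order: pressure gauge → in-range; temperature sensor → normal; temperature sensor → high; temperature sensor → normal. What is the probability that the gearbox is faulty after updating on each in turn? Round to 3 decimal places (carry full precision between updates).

After pressure gauge='in-range': P(faulty) = 0.25·0.8500 / (0.25·0.8500 + 0.7·0.1500) ≈ 0.6693
After temperature sensor='normal': P(faulty) = 0.1·0.6693 / (0.1·0.6693 + 0.85·0.3307) ≈ 0.1923
After temperature sensor='high': P(faulty) = 0.9·0.1923 / (0.9·0.1923 + 0.15·0.8077) ≈ 0.5882
After temperature sensor='normal': P(faulty) = 0.1·0.5882 / (0.1·0.5882 + 0.85·0.4118) ≈ 0.1439

0.144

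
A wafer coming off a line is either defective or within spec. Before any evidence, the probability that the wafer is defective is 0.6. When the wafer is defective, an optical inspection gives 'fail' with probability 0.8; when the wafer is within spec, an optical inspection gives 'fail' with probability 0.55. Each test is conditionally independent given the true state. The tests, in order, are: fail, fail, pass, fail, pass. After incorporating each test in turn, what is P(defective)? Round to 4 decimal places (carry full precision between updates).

After 'fail': P(defective) = 0.8·0.6000 / (0.8·0.6000 + 0.55·0.4000) ≈ 0.6857
After 'fail': P(defective) = 0.8·0.6857 / (0.8·0.6857 + 0.55·0.3143) ≈ 0.7604
After 'pass': P(defective) = 0.2·0.7604 / (0.2·0.7604 + 0.45·0.2396) ≈ 0.5851
After 'fail': P(defective) = 0.8·0.5851 / (0.8·0.5851 + 0.55·0.4149) ≈ 0.6723
After 'pass': P(defective) = 0.2·0.6723 / (0.2·0.6723 + 0.45·0.3277) ≈ 0.4769

0.4769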